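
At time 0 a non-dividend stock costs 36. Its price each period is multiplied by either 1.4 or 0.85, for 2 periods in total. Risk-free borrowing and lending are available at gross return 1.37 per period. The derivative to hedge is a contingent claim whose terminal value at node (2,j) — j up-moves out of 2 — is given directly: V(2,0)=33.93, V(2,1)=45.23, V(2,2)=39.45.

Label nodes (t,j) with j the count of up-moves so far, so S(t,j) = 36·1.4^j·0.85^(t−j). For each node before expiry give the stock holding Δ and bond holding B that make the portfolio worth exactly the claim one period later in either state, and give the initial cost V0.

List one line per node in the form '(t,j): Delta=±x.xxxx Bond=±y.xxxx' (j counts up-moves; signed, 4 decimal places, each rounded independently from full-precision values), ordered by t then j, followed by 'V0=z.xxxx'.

Since d<R<u, set p* = (R−d)/(u−d) = 0.9455; price each node as the discounted p*-expectation of its children.
Terminal values V(2,·): V(2,0)=33.9300, V(2,1)=45.2300, V(2,2)=39.4500
(1,0): S=30.6000. Δ = (V_up−V_dn)/(S_up−S_dn) = (45.2300−33.9300)/(42.8400−26.0100) = 0.6714. V = [p*·45.2300 + (1−p*)·33.9300]/1.37 = 32.5647. B = V − Δ·S = 12.0192.
(1,1): S=50.4000. Δ = (V_up−V_dn)/(S_up−S_dn) = (39.4500−45.2300)/(70.5600−42.8400) = -0.2085. V = [p*·39.4500 + (1−p*)·45.2300]/1.37 = 29.0257. B = V − Δ·S = 39.5348.
(0,0): S=36.0000. Δ = (V_up−V_dn)/(S_up−S_dn) = (29.0257−32.5647)/(50.4000−30.6000) = -0.1787. V = [p*·29.0257 + (1−p*)·32.5647]/1.37 = 21.3276. B = V − Δ·S = 27.7620.
Each (Δ,B) replicates both successor values, so the strategy is self-financing and V0 is arbitrage-free.

(0,0): Delta=-0.1787 Bond=27.7620
(1,0): Delta=0.6714 Bond=12.0192
(1,1): Delta=-0.2085 Bond=39.5348
V0=21.3276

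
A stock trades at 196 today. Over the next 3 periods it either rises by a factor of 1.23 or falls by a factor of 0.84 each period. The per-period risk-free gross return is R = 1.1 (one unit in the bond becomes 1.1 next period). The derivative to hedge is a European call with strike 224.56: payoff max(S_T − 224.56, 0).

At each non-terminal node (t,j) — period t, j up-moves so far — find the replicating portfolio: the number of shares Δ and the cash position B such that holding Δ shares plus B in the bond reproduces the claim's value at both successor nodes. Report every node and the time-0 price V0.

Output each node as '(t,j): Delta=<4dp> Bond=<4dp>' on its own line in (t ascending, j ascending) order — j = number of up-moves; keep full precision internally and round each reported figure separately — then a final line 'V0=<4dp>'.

Since d<R<u, set p* = (R−d)/(u−d) = 0.6667; price each node as the discounted p*-expectation of its children.
Terminal payoffs: V(3,0)=0.0000, V(3,1)=0.0000, V(3,2)=24.5239, V(3,3)=140.1699
(2,0): S=138.2976. Δ = (V_up−V_dn)/(S_up−S_dn) = (0.0000−0.0000)/(170.1060−116.1700) = 0.0000. V = [p*·0.0000 + (1−p*)·0.0000]/1.1 = 0.0000. B = V − Δ·S = 0.0000.
(2,1): S=202.5072. Δ = (V_up−V_dn)/(S_up−S_dn) = (24.5239−0.0000)/(249.0839−170.1060) = 0.3105. V = [p*·24.5239 + (1−p*)·0.0000]/1.1 = 14.8629. B = V − Δ·S = -48.0187.
(2,2): S=296.5284. Δ = (V_up−V_dn)/(S_up−S_dn) = (140.1699−24.5239)/(364.7299−249.0839) = 1.0000. V = [p*·140.1699 + (1−p*)·24.5239]/1.1 = 92.3829. B = V − Δ·S = -204.1455.
(1,0): S=164.6400. Δ = (V_up−V_dn)/(S_up−S_dn) = (14.8629−0.0000)/(202.5072−138.2976) = 0.2315. V = [p*·14.8629 + (1−p*)·0.0000]/1.1 = 9.0078. B = V − Δ·S = -29.1023.
(1,1): S=241.0800. Δ = (V_up−V_dn)/(S_up−S_dn) = (92.3829−14.8629)/(296.5284−202.5072) = 0.8245. V = [p*·92.3829 + (1−p*)·14.8629]/1.1 = 60.4936. B = V − Δ·S = -138.2757.
(0,0): S=196.0000. Δ = (V_up−V_dn)/(S_up−S_dn) = (60.4936−9.0078)/(241.0800−164.6400) = 0.6735. V = [p*·60.4936 + (1−p*)·9.0078]/1.1 = 39.3924. B = V − Δ·S = -92.6223.
The time-0 hedge costs 39.3924, which is the no-arbitrage price.

(0,0): Delta=0.6735 Bond=-92.6223
(1,0): Delta=0.2315 Bond=-29.1023
(1,1): Delta=0.8245 Bond=-138.2757
(2,0): Delta=0.0000 Bond=0.0000
(2,1): Delta=0.3105 Bond=-48.0187
(2,2): Delta=1.0000 Bond=-204.1455
V0=39.3924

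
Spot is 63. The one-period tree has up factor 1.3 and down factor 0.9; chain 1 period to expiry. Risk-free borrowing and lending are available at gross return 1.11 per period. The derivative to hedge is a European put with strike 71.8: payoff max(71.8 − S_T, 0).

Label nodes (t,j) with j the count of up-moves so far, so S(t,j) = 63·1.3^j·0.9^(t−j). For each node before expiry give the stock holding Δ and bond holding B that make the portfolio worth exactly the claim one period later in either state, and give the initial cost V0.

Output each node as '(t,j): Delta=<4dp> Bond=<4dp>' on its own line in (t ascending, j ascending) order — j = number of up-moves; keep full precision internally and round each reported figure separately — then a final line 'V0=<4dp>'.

(0,0): Delta=-0.5992 Bond=44.2117
V0=6.4617

Risk-neutral probability p* = (R−d)/(u−d) = (1.11−0.9)/(1.3−0.9) = 0.5250.
Terminal values V(1,·): V(1,0)=15.1000, V(1,1)=0.0000
(0,0): S=63.0000. Δ = (V_up−V_dn)/(S_up−S_dn) = (0.0000−15.1000)/(81.9000−56.7000) = -0.5992. V = [p*·0.0000 + (1−p*)·15.1000]/1.11 = 6.4617. B = V − Δ·S = 44.2117.
Check: Δ(0,0)·S0 + B(0,0) = 6.4617 = V0.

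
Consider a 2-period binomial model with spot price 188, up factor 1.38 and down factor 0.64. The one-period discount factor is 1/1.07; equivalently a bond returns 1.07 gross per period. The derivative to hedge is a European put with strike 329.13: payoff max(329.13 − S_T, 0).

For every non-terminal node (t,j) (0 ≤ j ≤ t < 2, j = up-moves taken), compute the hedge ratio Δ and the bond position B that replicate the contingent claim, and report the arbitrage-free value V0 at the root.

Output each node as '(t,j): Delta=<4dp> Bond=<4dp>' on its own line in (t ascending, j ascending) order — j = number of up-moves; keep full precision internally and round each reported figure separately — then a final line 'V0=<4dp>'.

(0,0): Delta=-0.8872 Bond=274.7904
(1,0): Delta=-1.0000 Bond=307.5981
(1,1): Delta=-0.8495 Bond=284.2410
V0=107.9973

The replicating-portfolio and risk-neutral prices coincide; use p* = (1.07−0.64)/(1.38−0.64) = 0.5811 for the latter.
Payoff layer (t=2): V(2,0)=252.1252, V(2,1)=163.0884, V(2,2)=0.0000
Node (1,0) S=120.3200: V=(p*·163.0884+(1−p*)·252.1252)/1.07=187.2781; Δ=(163.0884−252.1252)/(166.0416−77.0048)=-1.0000; B=V−Δ·S=307.5981
Node (1,1) S=259.4400: V=(p*·0.0000+(1−p*)·163.0884)/1.07=63.8512; Δ=(0.0000−163.0884)/(358.0272−166.0416)=-0.8495; B=V−Δ·S=284.2410
Node (0,0) S=188.0000: V=(p*·63.8512+(1−p*)·187.2781)/1.07=107.9973; Δ=(63.8512−187.2781)/(259.4400−120.3200)=-0.8872; B=V−Δ·S=274.7904
Check: Δ(0,0)·S0 + B(0,0) = 107.9973 = V0.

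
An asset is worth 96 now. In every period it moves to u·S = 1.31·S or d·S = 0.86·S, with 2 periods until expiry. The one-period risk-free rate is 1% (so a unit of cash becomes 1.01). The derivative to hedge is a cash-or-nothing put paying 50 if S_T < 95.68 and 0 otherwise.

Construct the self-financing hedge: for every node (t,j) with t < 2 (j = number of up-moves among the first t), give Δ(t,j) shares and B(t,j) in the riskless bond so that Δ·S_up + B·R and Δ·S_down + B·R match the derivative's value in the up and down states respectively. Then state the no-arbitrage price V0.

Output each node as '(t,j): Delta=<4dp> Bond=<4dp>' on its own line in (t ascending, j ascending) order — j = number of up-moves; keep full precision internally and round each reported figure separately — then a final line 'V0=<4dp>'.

The replicating-portfolio and risk-neutral prices coincide; use p* = (1.01−0.86)/(1.31−0.86) = 0.3333 for the latter.
Payoff layer (t=2): V(2,0)=50.0000, V(2,1)=0.0000, V(2,2)=0.0000
Node (1,0) S=82.5600: V=(p*·0.0000+(1−p*)·50.0000)/1.01=33.0033; Δ=(0.0000−50.0000)/(108.1536−71.0016)=-1.3458; B=V−Δ·S=144.1144
Node (1,1) S=125.7600: V=(p*·0.0000+(1−p*)·0.0000)/1.01=0.0000; Δ=(0.0000−0.0000)/(164.7456−108.1536)=0.0000; B=V−Δ·S=0.0000
Node (0,0) S=96.0000: V=(p*·0.0000+(1−p*)·33.0033)/1.01=21.7844; Δ=(0.0000−33.0033)/(125.7600−82.5600)=-0.7640; B=V−Δ·S=95.1250
Each (Δ,B) replicates both successor values, so the strategy is self-financing and V0 is arbitrage-free.

(0,0): Delta=-0.7640 Bond=95.1250
(1,0): Delta=-1.3458 Bond=144.1144
(1,1): Delta=0.0000 Bond=0.0000
V0=21.7844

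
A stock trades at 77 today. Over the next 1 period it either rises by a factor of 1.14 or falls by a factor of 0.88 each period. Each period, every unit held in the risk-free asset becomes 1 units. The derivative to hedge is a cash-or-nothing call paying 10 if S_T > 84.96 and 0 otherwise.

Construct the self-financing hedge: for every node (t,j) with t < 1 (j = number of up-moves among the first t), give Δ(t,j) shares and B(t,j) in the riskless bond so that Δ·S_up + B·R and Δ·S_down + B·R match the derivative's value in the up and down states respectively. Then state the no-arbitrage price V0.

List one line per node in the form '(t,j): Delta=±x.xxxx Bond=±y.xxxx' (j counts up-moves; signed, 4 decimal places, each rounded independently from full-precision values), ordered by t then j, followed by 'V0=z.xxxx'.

The replicating-portfolio and risk-neutral prices coincide; use p* = (1−0.88)/(1.14−0.88) = 0.4615 for the latter.
Payoff layer (t=1): V(1,0)=0.0000, V(1,1)=10.0000
(0,0): S=77.0000. Δ = (V_up−V_dn)/(S_up−S_dn) = (10.0000−0.0000)/(87.7800−67.7600) = 0.4995. V = [p*·10.0000 + (1−p*)·0.0000]/1 = 4.6154. B = V − Δ·S = -33.8462.
Check: Δ(0,0)·S0 + B(0,0) = 4.6154 = V0.

(0,0): Delta=0.4995 Bond=-33.8462
V0=4.6154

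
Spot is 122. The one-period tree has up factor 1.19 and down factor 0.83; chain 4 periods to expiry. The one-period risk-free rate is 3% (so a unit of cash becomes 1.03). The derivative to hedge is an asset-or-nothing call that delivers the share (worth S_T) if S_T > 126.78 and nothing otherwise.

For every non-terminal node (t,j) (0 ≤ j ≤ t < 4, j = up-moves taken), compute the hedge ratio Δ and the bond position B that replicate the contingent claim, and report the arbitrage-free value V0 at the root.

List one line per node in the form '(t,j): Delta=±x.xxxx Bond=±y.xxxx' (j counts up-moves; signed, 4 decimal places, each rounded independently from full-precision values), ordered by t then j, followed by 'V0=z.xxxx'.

(0,0): Delta=1.7276 Bond=-143.8465
(1,0): Delta=1.3618 Bond=-111.1214
(1,1): Delta=1.9317 Bond=-177.7942
(2,0): Delta=0.0000 Bond=0.0000
(2,1): Delta=2.1217 Bond=-206.0191
(2,2): Delta=1.8257 Bond=-164.8153
(3,0): Delta=0.0000 Bond=0.0000
(3,1): Delta=0.0000 Bond=0.0000
(3,2): Delta=3.3056 Bond=-381.9594
(3,3): Delta=1.0000 Bond=0.0000
V0=66.9223

Since d<R<u, set p* = (R−d)/(u−d) = 0.5556; price each node as the discounted p*-expectation of its children.
Terminal values V(4,·): V(4,0)=0.0000, V(4,1)=0.0000, V(4,2)=0.0000, V(4,3)=170.6392, V(4,4)=244.6514
(3,0): S=69.7580. Δ = (V_up−V_dn)/(S_up−S_dn) = (0.0000−0.0000)/(83.0120−57.8992) = 0.0000. V = [p*·0.0000 + (1−p*)·0.0000]/1.03 = 0.0000. B = V − Δ·S = 0.0000.
(3,1): S=100.0145. Δ = (V_up−V_dn)/(S_up−S_dn) = (0.0000−0.0000)/(119.0173−83.0120) = 0.0000. V = [p*·0.0000 + (1−p*)·0.0000]/1.03 = 0.0000. B = V − Δ·S = 0.0000.
(3,2): S=143.3943. Δ = (V_up−V_dn)/(S_up−S_dn) = (170.6392−0.0000)/(170.6392−119.0173) = 3.3056. V = [p*·170.6392 + (1−p*)·0.0000]/1.03 = 92.0384. B = V − Δ·S = -381.9594.
(3,3): S=205.5894. Δ = (V_up−V_dn)/(S_up−S_dn) = (244.6514−170.6392)/(244.6514−170.6392) = 1.0000. V = [p*·244.6514 + (1−p*)·170.6392]/1.03 = 205.5894. B = V − Δ·S = 0.0000.
(2,0): S=84.0458. Δ = (V_up−V_dn)/(S_up−S_dn) = (0.0000−0.0000)/(100.0145−69.7580) = 0.0000. V = [p*·0.0000 + (1−p*)·0.0000]/1.03 = 0.0000. B = V − Δ·S = 0.0000.
(2,1): S=120.4994. Δ = (V_up−V_dn)/(S_up−S_dn) = (92.0384−0.0000)/(143.3943−100.0145) = 2.1217. V = [p*·92.0384 + (1−p*)·0.0000]/1.03 = 49.6432. B = V − Δ·S = -206.0191.
(2,2): S=172.7642. Δ = (V_up−V_dn)/(S_up−S_dn) = (205.5894−92.0384)/(205.5894−143.3943) = 1.8257. V = [p*·205.5894 + (1−p*)·92.0384]/1.03 = 150.6042. B = V − Δ·S = -164.8153.
(1,0): S=101.2600. Δ = (V_up−V_dn)/(S_up−S_dn) = (49.6432−0.0000)/(120.4994−84.0458) = 1.3618. V = [p*·49.6432 + (1−p*)·0.0000]/1.03 = 26.7762. B = V − Δ·S = -111.1214.
(1,1): S=145.1800. Δ = (V_up−V_dn)/(S_up−S_dn) = (150.6042−49.6432)/(172.7642−120.4994) = 1.9317. V = [p*·150.6042 + (1−p*)·49.6432]/1.03 = 102.6530. B = V − Δ·S = -177.7942.
(0,0): S=122.0000. Δ = (V_up−V_dn)/(S_up−S_dn) = (102.6530−26.7762)/(145.1800−101.2600) = 1.7276. V = [p*·102.6530 + (1−p*)·26.7762]/1.03 = 66.9223. B = V − Δ·S = -143.8465.
Self-financing check: at every node Δ·S+B equals the discounted successor values.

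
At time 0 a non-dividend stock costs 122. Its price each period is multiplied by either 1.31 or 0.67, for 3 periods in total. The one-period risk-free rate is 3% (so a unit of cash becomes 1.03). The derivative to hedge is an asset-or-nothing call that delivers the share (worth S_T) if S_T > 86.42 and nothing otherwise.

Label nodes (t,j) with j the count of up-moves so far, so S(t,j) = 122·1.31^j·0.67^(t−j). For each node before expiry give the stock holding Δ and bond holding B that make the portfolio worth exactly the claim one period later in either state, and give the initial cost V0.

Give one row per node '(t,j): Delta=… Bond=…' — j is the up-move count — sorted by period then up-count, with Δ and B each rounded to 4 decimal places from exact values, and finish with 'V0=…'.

The replicating-portfolio and risk-neutral prices coincide; use p* = (1.03−0.67)/(1.31−0.67) = 0.5625 for the latter.
Payoff layer (t=3): V(3,0)=0.0000, V(3,1)=0.0000, V(3,2)=140.2740, V(3,3)=274.2671
Node (2,0) S=54.7658: V=(p*·0.0000+(1−p*)·0.0000)/1.03=0.0000; Δ=(0.0000−0.0000)/(71.7432−36.6931)=0.0000; B=V−Δ·S=0.0000
Node (2,1) S=107.0794: V=(p*·140.2740+(1−p*)·0.0000)/1.03=76.6060; Δ=(140.2740−0.0000)/(140.2740−71.7432)=2.0469; B=V−Δ·S=-142.5722
Node (2,2) S=209.3642: V=(p*·274.2671+(1−p*)·140.2740)/1.03=209.3642; Δ=(274.2671−140.2740)/(274.2671−140.2740)=1.0000; B=V−Δ·S=0.0000
Node (1,0) S=81.7400: V=(p*·76.6060+(1−p*)·0.0000)/1.03=41.8358; Δ=(76.6060−0.0000)/(107.0794−54.7658)=1.4644; B=V−Δ·S=-77.8610
Node (1,1) S=159.8200: V=(p*·209.3642+(1−p*)·76.6060)/1.03=146.8762; Δ=(209.3642−76.6060)/(209.3642−107.0794)=1.2979; B=V−Δ·S=-60.5586
Node (0,0) S=122.0000: V=(p*·146.8762+(1−p*)·41.8358)/1.03=97.9816; Δ=(146.8762−41.8358)/(159.8200−81.7400)=1.3453; B=V−Δ·S=-66.1441
Each (Δ,B) replicates both successor values, so the strategy is self-financing and V0 is arbitrage-free.

(0,0): Delta=1.3453 Bond=-66.1441
(1,0): Delta=1.4644 Bond=-77.8610
(1,1): Delta=1.2979 Bond=-60.5586
(2,0): Delta=0.0000 Bond=0.0000
(2,1): Delta=2.0469 Bond=-142.5722
(2,2): Delta=1.0000 Bond=0.0000
V0=97.9816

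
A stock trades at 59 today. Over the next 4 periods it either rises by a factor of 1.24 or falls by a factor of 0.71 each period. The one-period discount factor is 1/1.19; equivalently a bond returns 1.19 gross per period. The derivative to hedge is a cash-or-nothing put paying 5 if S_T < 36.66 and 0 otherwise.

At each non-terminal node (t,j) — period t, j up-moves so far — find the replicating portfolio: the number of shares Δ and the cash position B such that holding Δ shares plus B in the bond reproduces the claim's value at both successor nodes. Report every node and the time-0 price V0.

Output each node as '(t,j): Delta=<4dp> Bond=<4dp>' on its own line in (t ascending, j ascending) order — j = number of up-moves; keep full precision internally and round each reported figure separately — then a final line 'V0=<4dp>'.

No-arbitrage ⇒ martingale measure with p* = (R−d)/(u−d) = 0.9057.
Terminal values V(4,·): V(4,0)=5.0000, V(4,1)=5.0000, V(4,2)=0.0000, V(4,3)=0.0000, V(4,4)=0.0000
(3,0): S=21.1167. Δ = (V_up−V_dn)/(S_up−S_dn) = (5.0000−5.0000)/(26.1848−14.9929) = 0.0000. V = [p*·5.0000 + (1−p*)·5.0000]/1.19 = 4.2017. B = V − Δ·S = 4.2017.
(3,1): S=36.8800. Δ = (V_up−V_dn)/(S_up−S_dn) = (0.0000−5.0000)/(45.7311−26.1848) = -0.2558. V = [p*·0.0000 + (1−p*)·5.0000]/1.19 = 0.3964. B = V − Δ·S = 9.8303.
(3,2): S=64.4101. Δ = (V_up−V_dn)/(S_up−S_dn) = (0.0000−0.0000)/(79.8685−45.7311) = 0.0000. V = [p*·0.0000 + (1−p*)·0.0000]/1.19 = 0.0000. B = V − Δ·S = 0.0000.
(3,3): S=112.4908. Δ = (V_up−V_dn)/(S_up−S_dn) = (0.0000−0.0000)/(139.4886−79.8685) = 0.0000. V = [p*·0.0000 + (1−p*)·0.0000]/1.19 = 0.0000. B = V − Δ·S = 0.0000.
(2,0): S=29.7419. Δ = (V_up−V_dn)/(S_up−S_dn) = (0.3964−4.2017)/(36.8800−21.1167) = -0.2414. V = [p*·0.3964 + (1−p*)·4.2017]/1.19 = 0.6348. B = V − Δ·S = 7.8146.
(2,1): S=51.9436. Δ = (V_up−V_dn)/(S_up−S_dn) = (0.0000−0.3964)/(64.4101−36.8800) = -0.0144. V = [p*·0.0000 + (1−p*)·0.3964]/1.19 = 0.0314. B = V − Δ·S = 0.7793.
(2,2): S=90.7184. Δ = (V_up−V_dn)/(S_up−S_dn) = (0.0000−0.0000)/(112.4908−64.4101) = 0.0000. V = [p*·0.0000 + (1−p*)·0.0000]/1.19 = 0.0000. B = V − Δ·S = 0.0000.
(1,0): S=41.8900. Δ = (V_up−V_dn)/(S_up−S_dn) = (0.0314−0.6348)/(51.9436−29.7419) = -0.0272. V = [p*·0.0314 + (1−p*)·0.6348]/1.19 = 0.0742. B = V − Δ·S = 1.2126.
(1,1): S=73.1600. Δ = (V_up−V_dn)/(S_up−S_dn) = (0.0000−0.0314)/(90.7184−51.9436) = -0.0008. V = [p*·0.0000 + (1−p*)·0.0314]/1.19 = 0.0025. B = V − Δ·S = 0.0618.
(0,0): S=59.0000. Δ = (V_up−V_dn)/(S_up−S_dn) = (0.0025−0.0742)/(73.1600−41.8900) = -0.0023. V = [p*·0.0025 + (1−p*)·0.0742]/1.19 = 0.0078. B = V − Δ·S = 0.1432.
Root portfolio cost Δ·59+B reproduces V0=0.0078.

(0,0): Delta=-0.0023 Bond=0.1432
(1,0): Delta=-0.0272 Bond=1.2126
(1,1): Delta=-0.0008 Bond=0.0618
(2,0): Delta=-0.2414 Bond=7.8146
(2,1): Delta=-0.0144 Bond=0.7793
(2,2): Delta=0.0000 Bond=0.0000
(3,0): Delta=0.0000 Bond=4.2017
(3,1): Delta=-0.2558 Bond=9.8303
(3,2): Delta=0.0000 Bond=0.0000
(3,3): Delta=0.0000 Bond=0.0000
V0=0.0078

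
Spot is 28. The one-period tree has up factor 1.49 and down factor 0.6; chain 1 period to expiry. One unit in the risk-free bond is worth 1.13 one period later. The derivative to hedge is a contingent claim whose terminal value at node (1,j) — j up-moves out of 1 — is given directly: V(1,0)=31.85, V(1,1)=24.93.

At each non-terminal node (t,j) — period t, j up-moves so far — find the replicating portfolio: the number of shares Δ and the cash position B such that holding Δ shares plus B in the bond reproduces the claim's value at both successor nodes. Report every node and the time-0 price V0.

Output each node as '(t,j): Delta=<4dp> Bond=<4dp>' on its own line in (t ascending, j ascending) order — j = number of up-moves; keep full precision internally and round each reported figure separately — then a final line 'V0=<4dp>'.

Under the risk-neutral measure, an up-move has probability p* = (R−d)/(u−d) = 0.5955 and values discount at R = 1.13.
Payoff layer (t=1): V(1,0)=31.8500, V(1,1)=24.9300
  t=0,j=0: stock 28.0000 → up 41.7200 (V=24.9300), down 16.8000 (V=31.8500). Price 24.5390; hedge Δ=-0.2777, bond B=32.3143.
The time-0 hedge costs 24.5390, which is the no-arbitrage price.

(0,0): Delta=-0.2777 Bond=32.3143
V0=24.5390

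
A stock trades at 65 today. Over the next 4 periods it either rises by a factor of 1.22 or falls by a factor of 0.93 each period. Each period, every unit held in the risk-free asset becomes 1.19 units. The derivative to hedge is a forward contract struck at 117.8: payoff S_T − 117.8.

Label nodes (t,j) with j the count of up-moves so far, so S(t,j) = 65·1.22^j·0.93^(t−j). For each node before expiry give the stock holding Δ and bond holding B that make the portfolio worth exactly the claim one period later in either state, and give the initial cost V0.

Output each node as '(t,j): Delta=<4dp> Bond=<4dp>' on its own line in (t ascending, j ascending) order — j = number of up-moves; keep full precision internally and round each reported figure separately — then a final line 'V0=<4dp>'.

(0,0): Delta=1.0000 Bond=-58.7432
(1,0): Delta=1.0000 Bond=-69.9044
(1,1): Delta=1.0000 Bond=-69.9044
(2,0): Delta=1.0000 Bond=-83.1862
(2,1): Delta=1.0000 Bond=-83.1862
(2,2): Delta=1.0000 Bond=-83.1862
(3,0): Delta=1.0000 Bond=-98.9916
(3,1): Delta=1.0000 Bond=-98.9916
(3,2): Delta=1.0000 Bond=-98.9916
(3,3): Delta=1.0000 Bond=-98.9916
V0=6.2568

Since d<R<u, set p* = (R−d)/(u−d) = 0.8966; price each node as the discounted p*-expectation of its children.
Terminal payoffs: V(4,0)=-69.1766, V(4,1)=-54.0145, V(4,2)=-34.1244, V(4,3)=-8.0320, V(4,4)=26.1967
(3,0): S=52.2832. Δ = (V_up−V_dn)/(S_up−S_dn) = (-54.0145−-69.1766)/(63.7855−48.6234) = 1.0000. V = [p*·-54.0145 + (1−p*)·-69.1766]/1.19 = -46.7084. B = V − Δ·S = -98.9916.
(3,1): S=68.5866. Δ = (V_up−V_dn)/(S_up−S_dn) = (-34.1244−-54.0145)/(83.6756−63.7855) = 1.0000. V = [p*·-34.1244 + (1−p*)·-54.0145]/1.19 = -30.4050. B = V − Δ·S = -98.9916.
(3,2): S=89.9738. Δ = (V_up−V_dn)/(S_up−S_dn) = (-8.0320−-34.1244)/(109.7680−83.6756) = 1.0000. V = [p*·-8.0320 + (1−p*)·-34.1244]/1.19 = -9.0178. B = V − Δ·S = -98.9916.
(3,3): S=118.0301. Δ = (V_up−V_dn)/(S_up−S_dn) = (26.1967−-8.0320)/(143.9967−109.7680) = 1.0000. V = [p*·26.1967 + (1−p*)·-8.0320]/1.19 = 19.0385. B = V − Δ·S = -98.9916.
(2,0): S=56.2185. Δ = (V_up−V_dn)/(S_up−S_dn) = (-30.4050−-46.7084)/(68.5866−52.2832) = 1.0000. V = [p*·-30.4050 + (1−p*)·-46.7084]/1.19 = -26.9677. B = V − Δ·S = -83.1862.
(2,1): S=73.7490. Δ = (V_up−V_dn)/(S_up−S_dn) = (-9.0178−-30.4050)/(89.9738−68.5866) = 1.0000. V = [p*·-9.0178 + (1−p*)·-30.4050]/1.19 = -9.4372. B = V − Δ·S = -83.1862.
(2,2): S=96.7460. Δ = (V_up−V_dn)/(S_up−S_dn) = (19.0385−-9.0178)/(118.0301−89.9738) = 1.0000. V = [p*·19.0385 + (1−p*)·-9.0178]/1.19 = 13.5598. B = V − Δ·S = -83.1862.
(1,0): S=60.4500. Δ = (V_up−V_dn)/(S_up−S_dn) = (-9.4372−-26.9677)/(73.7490−56.2185) = 1.0000. V = [p*·-9.4372 + (1−p*)·-26.9677]/1.19 = -9.4544. B = V − Δ·S = -69.9044.
(1,1): S=79.3000. Δ = (V_up−V_dn)/(S_up−S_dn) = (13.5598−-9.4372)/(96.7460−73.7490) = 1.0000. V = [p*·13.5598 + (1−p*)·-9.4372]/1.19 = 9.3956. B = V − Δ·S = -69.9044.
(0,0): S=65.0000. Δ = (V_up−V_dn)/(S_up−S_dn) = (9.3956−-9.4544)/(79.3000−60.4500) = 1.0000. V = [p*·9.3956 + (1−p*)·-9.4544]/1.19 = 6.2568. B = V − Δ·S = -58.7432.
The time-0 hedge costs 6.2568, which is the no-arbitrage price.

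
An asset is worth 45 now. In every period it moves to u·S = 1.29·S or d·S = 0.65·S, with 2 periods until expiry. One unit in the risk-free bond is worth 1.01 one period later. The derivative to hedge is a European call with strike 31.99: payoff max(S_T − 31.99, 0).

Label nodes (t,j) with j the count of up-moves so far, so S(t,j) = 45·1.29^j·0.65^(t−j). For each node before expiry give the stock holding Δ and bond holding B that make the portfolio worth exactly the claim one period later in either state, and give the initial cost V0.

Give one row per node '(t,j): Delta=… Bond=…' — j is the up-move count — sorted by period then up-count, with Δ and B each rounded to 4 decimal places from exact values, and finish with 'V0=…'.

(0,0): Delta=0.8048 Bond=-20.1411
(1,0): Delta=0.3068 Bond=-5.7745
(1,1): Delta=1.0000 Bond=-31.6733
V0=16.0754

Under the risk-neutral measure, an up-move has probability p* = (R−d)/(u−d) = 0.5625 and values discount at R = 1.01.
Terminal payoffs: V(2,0)=0.0000, V(2,1)=5.7425, V(2,2)=42.8945
(1,0): S=29.2500. Δ = (V_up−V_dn)/(S_up−S_dn) = (5.7425−0.0000)/(37.7325−19.0125) = 0.3068. V = [p*·5.7425 + (1−p*)·0.0000]/1.01 = 3.1982. B = V − Δ·S = -5.7745.
(1,1): S=58.0500. Δ = (V_up−V_dn)/(S_up−S_dn) = (42.8945−5.7425)/(74.8845−37.7325) = 1.0000. V = [p*·42.8945 + (1−p*)·5.7425]/1.01 = 26.3767. B = V − Δ·S = -31.6733.
(0,0): S=45.0000. Δ = (V_up−V_dn)/(S_up−S_dn) = (26.3767−3.1982)/(58.0500−29.2500) = 0.8048. V = [p*·26.3767 + (1−p*)·3.1982]/1.01 = 16.0754. B = V − Δ·S = -20.1411.
Check: Δ(0,0)·S0 + B(0,0) = 16.0754 = V0.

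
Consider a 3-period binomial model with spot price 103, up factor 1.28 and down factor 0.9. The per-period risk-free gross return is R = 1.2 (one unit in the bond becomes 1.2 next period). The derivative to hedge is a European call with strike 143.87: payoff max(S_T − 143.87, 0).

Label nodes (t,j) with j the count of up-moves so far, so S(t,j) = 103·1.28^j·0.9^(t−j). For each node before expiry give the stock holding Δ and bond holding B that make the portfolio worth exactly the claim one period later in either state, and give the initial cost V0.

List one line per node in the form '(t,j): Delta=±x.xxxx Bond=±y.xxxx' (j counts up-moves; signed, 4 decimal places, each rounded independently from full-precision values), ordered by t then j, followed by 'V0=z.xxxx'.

No-arbitrage ⇒ martingale measure with p* = (R−d)/(u−d) = 0.7895.
Payoff layer (t=3): V(3,0)=0.0000, V(3,1)=0.0000, V(3,2)=8.0097, V(3,3)=72.1367
(2,0): S=83.4300. Δ = (V_up−V_dn)/(S_up−S_dn) = (0.0000−0.0000)/(106.7904−75.0870) = 0.0000. V = [p*·0.0000 + (1−p*)·0.0000]/1.2 = 0.0000. B = V − Δ·S = 0.0000.
(2,1): S=118.6560. Δ = (V_up−V_dn)/(S_up−S_dn) = (8.0097−0.0000)/(151.8797−106.7904) = 0.1776. V = [p*·8.0097 + (1−p*)·0.0000]/1.2 = 5.2695. B = V − Δ·S = -15.8086.
(2,2): S=168.7552. Δ = (V_up−V_dn)/(S_up−S_dn) = (72.1367−8.0097)/(216.0067−151.8797) = 1.0000. V = [p*·72.1367 + (1−p*)·8.0097]/1.2 = 48.8635. B = V − Δ·S = -119.8917.
(1,0): S=92.7000. Δ = (V_up−V_dn)/(S_up−S_dn) = (5.2695−0.0000)/(118.6560−83.4300) = 0.1496. V = [p*·5.2695 + (1−p*)·0.0000]/1.2 = 3.4668. B = V − Δ·S = -10.4004.
(1,1): S=131.8400. Δ = (V_up−V_dn)/(S_up−S_dn) = (48.8635−5.2695)/(168.7552−118.6560) = 0.8702. V = [p*·48.8635 + (1−p*)·5.2695]/1.2 = 33.0715. B = V − Δ·S = -81.6495.
(0,0): S=103.0000. Δ = (V_up−V_dn)/(S_up−S_dn) = (33.0715−3.4668)/(131.8400−92.7000) = 0.7564. V = [p*·33.0715 + (1−p*)·3.4668]/1.2 = 22.3658. B = V − Δ·S = -55.5414.
The time-0 hedge costs 22.3658, which is the no-arbitrage price.

(0,0): Delta=0.7564 Bond=-55.5414
(1,0): Delta=0.1496 Bond=-10.4004
(1,1): Delta=0.8702 Bond=-81.6495
(2,0): Delta=0.0000 Bond=0.0000
(2,1): Delta=0.1776 Bond=-15.8086
(2,2): Delta=1.0000 Bond=-119.8917
V0=22.3658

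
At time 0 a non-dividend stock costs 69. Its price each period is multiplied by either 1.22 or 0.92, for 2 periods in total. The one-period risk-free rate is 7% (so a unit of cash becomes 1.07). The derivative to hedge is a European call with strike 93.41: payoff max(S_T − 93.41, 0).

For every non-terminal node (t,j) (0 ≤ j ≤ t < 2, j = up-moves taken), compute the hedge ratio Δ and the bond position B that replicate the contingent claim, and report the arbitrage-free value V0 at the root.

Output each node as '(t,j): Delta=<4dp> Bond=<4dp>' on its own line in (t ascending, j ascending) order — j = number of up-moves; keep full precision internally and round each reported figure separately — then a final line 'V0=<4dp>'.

Under the risk-neutral measure, an up-move has probability p* = (R−d)/(u−d) = 0.5000 and values discount at R = 1.07.
Terminal values V(2,·): V(2,0)=0.0000, V(2,1)=0.0000, V(2,2)=9.2896
  t=1,j=0: stock 63.4800 → up 77.4456 (V=0.0000), down 58.4016 (V=0.0000). Price 0.0000; hedge Δ=0.0000, bond B=0.0000.
  t=1,j=1: stock 84.1800 → up 102.6996 (V=9.2896), down 77.4456 (V=0.0000). Price 4.3409; hedge Δ=0.3678, bond B=-26.6244.
  t=0,j=0: stock 69.0000 → up 84.1800 (V=4.3409), down 63.4800 (V=0.0000). Price 2.0285; hedge Δ=0.2097, bond B=-12.4413.
Root portfolio cost Δ·69+B reproduces V0=2.0285.

(0,0): Delta=0.2097 Bond=-12.4413
(1,0): Delta=0.0000 Bond=0.0000
(1,1): Delta=0.3678 Bond=-26.6244
V0=2.0285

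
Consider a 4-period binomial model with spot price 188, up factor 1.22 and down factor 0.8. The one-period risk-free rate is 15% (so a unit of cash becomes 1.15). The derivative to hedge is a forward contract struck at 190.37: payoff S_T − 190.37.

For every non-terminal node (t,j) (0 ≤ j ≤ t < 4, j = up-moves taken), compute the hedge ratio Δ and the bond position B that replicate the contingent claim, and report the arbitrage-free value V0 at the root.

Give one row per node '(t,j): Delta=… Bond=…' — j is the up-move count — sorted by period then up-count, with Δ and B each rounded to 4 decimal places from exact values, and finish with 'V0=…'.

The replicating-portfolio and risk-neutral prices coincide; use p* = (1.15−0.8)/(1.22−0.8) = 0.8333 for the latter.
Payoff layer (t=4): V(4,0)=-113.3652, V(4,1)=-72.9377, V(4,2)=-11.2857, V(4,3)=82.7335, V(4,4)=226.1129
Node (3,0) S=96.2560: V=(p*·-72.9377+(1−p*)·-113.3652)/1.15=-69.2831; Δ=(-72.9377−-113.3652)/(117.4323−77.0048)=1.0000; B=V−Δ·S=-165.5391
Node (3,1) S=146.7904: V=(p*·-11.2857+(1−p*)·-72.9377)/1.15=-18.7487; Δ=(-11.2857−-72.9377)/(179.0843−117.4323)=1.0000; B=V−Δ·S=-165.5391
Node (3,2) S=223.8554: V=(p*·82.7335+(1−p*)·-11.2857)/1.15=58.3162; Δ=(82.7335−-11.2857)/(273.1035−179.0843)=1.0000; B=V−Δ·S=-165.5391
Node (3,3) S=341.3794: V=(p*·226.1129+(1−p*)·82.7335)/1.15=175.8403; Δ=(226.1129−82.7335)/(416.4829−273.1035)=1.0000; B=V−Δ·S=-165.5391
Node (2,0) S=120.3200: V=(p*·-18.7487+(1−p*)·-69.2831)/1.15=-23.6271; Δ=(-18.7487−-69.2831)/(146.7904−96.2560)=1.0000; B=V−Δ·S=-143.9471
Node (2,1) S=183.4880: V=(p*·58.3162+(1−p*)·-18.7487)/1.15=39.5409; Δ=(58.3162−-18.7487)/(223.8554−146.7904)=1.0000; B=V−Δ·S=-143.9471
Node (2,2) S=279.8192: V=(p*·175.8403+(1−p*)·58.3162)/1.15=135.8721; Δ=(175.8403−58.3162)/(341.3794−223.8554)=1.0000; B=V−Δ·S=-143.9471
Node (1,0) S=150.4000: V=(p*·39.5409+(1−p*)·-23.6271)/1.15=25.2286; Δ=(39.5409−-23.6271)/(183.4880−120.3200)=1.0000; B=V−Δ·S=-125.1714
Node (1,1) S=229.3600: V=(p*·135.8721+(1−p*)·39.5409)/1.15=104.1886; Δ=(135.8721−39.5409)/(279.8192−183.4880)=1.0000; B=V−Δ·S=-125.1714
Node (0,0) S=188.0000: V=(p*·104.1886+(1−p*)·25.2286)/1.15=79.1553; Δ=(104.1886−25.2286)/(229.3600−150.4000)=1.0000; B=V−Δ·S=-108.8447
Check: Δ(0,0)·S0 + B(0,0) = 79.1553 = V0.

(0,0): Delta=1.0000 Bond=-108.8447
(1,0): Delta=1.0000 Bond=-125.1714
(1,1): Delta=1.0000 Bond=-125.1714
(2,0): Delta=1.0000 Bond=-143.9471
(2,1): Delta=1.0000 Bond=-143.9471
(2,2): Delta=1.0000 Bond=-143.9471
(3,0): Delta=1.0000 Bond=-165.5391
(3,1): Delta=1.0000 Bond=-165.5391
(3,2): Delta=1.0000 Bond=-165.5391
(3,3): Delta=1.0000 Bond=-165.5391
V0=79.1553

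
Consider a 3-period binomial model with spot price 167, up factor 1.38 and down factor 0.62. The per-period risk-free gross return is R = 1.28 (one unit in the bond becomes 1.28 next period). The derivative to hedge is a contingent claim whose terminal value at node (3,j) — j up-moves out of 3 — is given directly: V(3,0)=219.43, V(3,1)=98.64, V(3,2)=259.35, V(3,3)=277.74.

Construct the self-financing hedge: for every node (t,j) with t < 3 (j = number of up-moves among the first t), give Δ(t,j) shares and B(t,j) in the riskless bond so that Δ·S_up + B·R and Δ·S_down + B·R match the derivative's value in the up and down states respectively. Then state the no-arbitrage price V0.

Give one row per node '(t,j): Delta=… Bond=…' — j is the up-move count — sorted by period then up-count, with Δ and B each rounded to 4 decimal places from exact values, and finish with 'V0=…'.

(0,0): Delta=0.2333 Bond=86.9568
(1,0): Delta=1.2278 Bond=8.3278
(1,1): Delta=0.1656 Bond=126.9073
(2,0): Delta=-2.4758 Bond=248.4134
(2,1): Delta=1.4799 Bond=-25.3637
(2,2): Delta=0.0761 Bond=190.8966
V0=125.9109

Risk-neutral probability p* = (R−d)/(u−d) = (1.28−0.62)/(1.38−0.62) = 0.8684.
Payoff layer (t=3): V(3,0)=219.4300, V(3,1)=98.6400, V(3,2)=259.3500, V(3,3)=277.7400
(2,0): S=64.1948. Δ = (V_up−V_dn)/(S_up−S_dn) = (98.6400−219.4300)/(88.5888−39.8008) = -2.4758. V = [p*·98.6400 + (1−p*)·219.4300]/1.28 = 89.4792. B = V − Δ·S = 248.4134.
(2,1): S=142.8852. Δ = (V_up−V_dn)/(S_up−S_dn) = (259.3500−98.6400)/(197.1816−88.5888) = 1.4799. V = [p*·259.3500 + (1−p*)·98.6400]/1.28 = 186.0968. B = V − Δ·S = -25.3637.
(2,2): S=318.0348. Δ = (V_up−V_dn)/(S_up−S_dn) = (277.7400−259.3500)/(438.8880−197.1816) = 0.0761. V = [p*·277.7400 + (1−p*)·259.3500]/1.28 = 215.0940. B = V − Δ·S = 190.8966.
(1,0): S=103.5400. Δ = (V_up−V_dn)/(S_up−S_dn) = (186.0968−89.4792)/(142.8852−64.1948) = 1.2278. V = [p*·186.0968 + (1−p*)·89.4792]/1.28 = 135.4562. B = V − Δ·S = 8.3278.
(1,1): S=230.4600. Δ = (V_up−V_dn)/(S_up−S_dn) = (215.0940−186.0968)/(318.0348−142.8852) = 0.1656. V = [p*·215.0940 + (1−p*)·186.0968]/1.28 = 165.0614. B = V − Δ·S = 126.9073.
(0,0): S=167.0000. Δ = (V_up−V_dn)/(S_up−S_dn) = (165.0614−135.4562)/(230.4600−103.5400) = 0.2333. V = [p*·165.0614 + (1−p*)·135.4562]/1.28 = 125.9109. B = V − Δ·S = 86.9568.
The time-0 hedge costs 125.9109, which is the no-arbitrage price.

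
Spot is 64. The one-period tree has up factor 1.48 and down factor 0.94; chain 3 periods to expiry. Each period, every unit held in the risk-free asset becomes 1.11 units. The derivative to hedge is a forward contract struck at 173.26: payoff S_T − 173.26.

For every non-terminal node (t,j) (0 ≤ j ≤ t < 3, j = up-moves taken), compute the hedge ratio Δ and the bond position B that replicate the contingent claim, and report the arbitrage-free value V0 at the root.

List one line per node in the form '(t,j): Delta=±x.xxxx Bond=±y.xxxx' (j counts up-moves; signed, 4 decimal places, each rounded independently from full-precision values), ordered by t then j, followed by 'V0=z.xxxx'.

(0,0): Delta=1.0000 Bond=-126.6862
(1,0): Delta=1.0000 Bond=-140.6217
(1,1): Delta=1.0000 Bond=-140.6217
(2,0): Delta=1.0000 Bond=-156.0901
(2,1): Delta=1.0000 Bond=-156.0901
(2,2): Delta=1.0000 Bond=-156.0901
V0=-62.6862

The replicating-portfolio and risk-neutral prices coincide; use p* = (1.11−0.94)/(1.48−0.94) = 0.3148 for the latter.
Terminal payoffs: V(3,0)=-120.1026, V(3,1)=-89.5654, V(3,2)=-41.4855, V(3,3)=34.2147
  t=2,j=0: stock 56.5504 → up 83.6946 (V=-89.5654), down 53.1574 (V=-120.1026). Price -99.5397; hedge Δ=1.0000, bond B=-156.0901.
  t=2,j=1: stock 89.0368 → up 131.7745 (V=-41.4855), down 83.6946 (V=-89.5654). Price -67.0533; hedge Δ=1.0000, bond B=-156.0901.
  t=2,j=2: stock 140.1856 → up 207.4747 (V=34.2147), down 131.7745 (V=-41.4855). Price -15.9045; hedge Δ=1.0000, bond B=-156.0901.
  t=1,j=0: stock 60.1600 → up 89.0368 (V=-67.0533), down 56.5504 (V=-99.5397). Price -80.4617; hedge Δ=1.0000, bond B=-140.6217.
  t=1,j=1: stock 94.7200 → up 140.1856 (V=-15.9045), down 89.0368 (V=-67.0533). Price -45.9017; hedge Δ=1.0000, bond B=-140.6217.
  t=0,j=0: stock 64.0000 → up 94.7200 (V=-45.9017), down 60.1600 (V=-80.4617). Price -62.6862; hedge Δ=1.0000, bond B=-126.6862.
Root portfolio cost Δ·64+B reproduces V0=-62.6862.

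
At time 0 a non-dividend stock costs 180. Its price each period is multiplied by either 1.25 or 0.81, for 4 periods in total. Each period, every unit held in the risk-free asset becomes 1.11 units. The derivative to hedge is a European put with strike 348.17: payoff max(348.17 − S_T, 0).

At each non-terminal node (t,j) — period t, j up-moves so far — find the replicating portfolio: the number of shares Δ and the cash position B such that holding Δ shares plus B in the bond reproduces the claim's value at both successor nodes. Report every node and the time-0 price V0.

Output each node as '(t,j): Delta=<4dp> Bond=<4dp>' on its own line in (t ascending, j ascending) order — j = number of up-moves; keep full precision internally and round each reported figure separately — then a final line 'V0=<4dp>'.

Under the risk-neutral measure, an up-move has probability p* = (R−d)/(u−d) = 0.6818 and values discount at R = 1.11.
At expiry t=4: V(4,0)=270.6859, V(4,1)=228.5958, V(4,2)=163.6419, V(4,3)=63.4044, V(4,4)=0.0000
Node (3,0) S=95.6594: V=(p*·228.5958+(1−p*)·270.6859)/1.11=218.0073; Δ=(228.5958−270.6859)/(119.5742−77.4841)=-1.0000; B=V−Δ·S=313.6667
Node (3,1) S=147.6225: V=(p*·163.6419+(1−p*)·228.5958)/1.11=166.0442; Δ=(163.6419−228.5958)/(184.5281−119.5742)=-1.0000; B=V−Δ·S=313.6667
Node (3,2) S=227.8125: V=(p*·63.4044+(1−p*)·163.6419)/1.11=85.8542; Δ=(63.4044−163.6419)/(284.7656−184.5281)=-1.0000; B=V−Δ·S=313.6667
Node (3,3) S=351.5625: V=(p*·0.0000+(1−p*)·63.4044)/1.11=18.1749; Δ=(0.0000−63.4044)/(439.4531−284.7656)=-0.4099; B=V−Δ·S=162.2757
Node (2,0) S=118.0980: V=(p*·166.0442+(1−p*)·218.0073)/1.11=164.4846; Δ=(166.0442−218.0073)/(147.6225−95.6594)=-1.0000; B=V−Δ·S=282.5826
Node (2,1) S=182.2500: V=(p*·85.8542+(1−p*)·166.0442)/1.11=100.3326; Δ=(85.8542−166.0442)/(227.8125−147.6225)=-1.0000; B=V−Δ·S=282.5826
Node (2,2) S=281.2500: V=(p*·18.1749+(1−p*)·85.8542)/1.11=35.7741; Δ=(18.1749−85.8542)/(351.5625−227.8125)=-0.5469; B=V−Δ·S=189.5906
Node (1,0) S=145.8000: V=(p*·100.3326+(1−p*)·164.4846)/1.11=108.7789; Δ=(100.3326−164.4846)/(182.2500−118.0980)=-1.0000; B=V−Δ·S=254.5789
Node (1,1) S=225.0000: V=(p*·35.7741+(1−p*)·100.3326)/1.11=50.7346; Δ=(35.7741−100.3326)/(281.2500−182.2500)=-0.6521; B=V−Δ·S=197.4585
Node (0,0) S=180.0000: V=(p*·50.7346+(1−p*)·108.7789)/1.11=62.3453; Δ=(50.7346−108.7789)/(225.0000−145.8000)=-0.7329; B=V−Δ·S=194.2641
Root portfolio cost Δ·180+B reproduces V0=62.3453.

(0,0): Delta=-0.7329 Bond=194.2641
(1,0): Delta=-1.0000 Bond=254.5789
(1,1): Delta=-0.6521 Bond=197.4585
(2,0): Delta=-1.0000 Bond=282.5826
(2,1): Delta=-1.0000 Bond=282.5826
(2,2): Delta=-0.5469 Bond=189.5906
(3,0): Delta=-1.0000 Bond=313.6667
(3,1): Delta=-1.0000 Bond=313.6667
(3,2): Delta=-1.0000 Bond=313.6667
(3,3): Delta=-0.4099 Bond=162.2757
V0=62.3453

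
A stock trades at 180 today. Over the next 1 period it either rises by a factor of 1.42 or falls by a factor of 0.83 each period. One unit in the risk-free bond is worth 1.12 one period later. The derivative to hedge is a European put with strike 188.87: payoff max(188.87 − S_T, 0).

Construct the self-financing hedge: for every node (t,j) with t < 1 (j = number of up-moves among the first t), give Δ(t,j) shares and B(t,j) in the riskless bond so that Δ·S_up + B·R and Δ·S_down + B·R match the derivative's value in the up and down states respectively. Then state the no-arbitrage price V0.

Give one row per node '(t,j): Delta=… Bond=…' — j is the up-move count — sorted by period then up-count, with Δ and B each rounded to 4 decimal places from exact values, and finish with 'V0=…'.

(0,0): Delta=-0.3717 Bond=84.8175
V0=17.9192

Under the risk-neutral measure, an up-move has probability p* = (R−d)/(u−d) = 0.4915 and values discount at R = 1.12.
Terminal values V(1,·): V(1,0)=39.4700, V(1,1)=0.0000
  t=0,j=0: stock 180.0000 → up 255.6000 (V=0.0000), down 149.4000 (V=39.4700). Price 17.9192; hedge Δ=-0.3717, bond B=84.8175.
Root portfolio cost Δ·180+B reproduces V0=17.9192.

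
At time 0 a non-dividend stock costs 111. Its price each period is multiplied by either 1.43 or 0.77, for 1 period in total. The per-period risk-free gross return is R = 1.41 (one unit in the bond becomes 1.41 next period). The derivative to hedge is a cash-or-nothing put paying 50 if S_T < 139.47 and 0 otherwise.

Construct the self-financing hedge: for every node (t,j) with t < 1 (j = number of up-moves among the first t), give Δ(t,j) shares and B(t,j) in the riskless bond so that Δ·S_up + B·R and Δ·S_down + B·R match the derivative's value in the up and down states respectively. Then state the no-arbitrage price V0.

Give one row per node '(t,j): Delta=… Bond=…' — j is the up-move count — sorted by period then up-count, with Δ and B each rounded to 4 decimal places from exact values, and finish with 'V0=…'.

(0,0): Delta=-0.6825 Bond=76.8322
V0=1.0746

No-arbitrage ⇒ martingale measure with p* = (R−d)/(u−d) = 0.9697.
Payoff layer (t=1): V(1,0)=50.0000, V(1,1)=0.0000
  t=0,j=0: stock 111.0000 → up 158.7300 (V=0.0000), down 85.4700 (V=50.0000). Price 1.0746; hedge Δ=-0.6825, bond B=76.8322.
The time-0 hedge costs 1.0746, which is the no-arbitrage price.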